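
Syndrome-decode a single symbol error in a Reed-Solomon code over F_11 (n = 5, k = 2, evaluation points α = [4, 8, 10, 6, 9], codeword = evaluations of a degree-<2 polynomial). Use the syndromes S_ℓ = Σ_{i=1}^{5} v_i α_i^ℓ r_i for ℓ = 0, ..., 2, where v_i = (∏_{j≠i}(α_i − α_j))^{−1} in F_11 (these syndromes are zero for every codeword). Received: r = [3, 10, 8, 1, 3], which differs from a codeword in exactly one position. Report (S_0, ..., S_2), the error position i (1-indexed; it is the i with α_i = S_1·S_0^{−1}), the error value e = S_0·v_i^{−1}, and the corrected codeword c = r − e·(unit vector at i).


S = (7, 8, 6), error at position 5, error magnitude e = 5, c = [3, 10, 8, 1, 9].

Step 1: column multipliers v_i = (∏_{j≠i}(α_i − α_j))^{−1} mod 11.
  i = 1 (α = 4): (4−8)(4−10)(4−6)(4−9) = (−4)·(−6)·(−2)·(−5) = 240 ≡ 9, so v_1 = 9^{−1} = 5 (mod 11).
  i = 2 (α = 8): (8−4)(8−10)(8−6)(8−9) = 4·(−2)·2·(−1) = 16 ≡ 5, so v_2 = 5^{−1} = 9 (mod 11).
  i = 3 (α = 10): (10−4)(10−8)(10−6)(10−9) = 6·2·4·1 = 48 ≡ 4, so v_3 = 4^{−1} = 3 (mod 11).
  i = 4 (α = 6): (6−4)(6−8)(6−10)(6−9) = 2·(−2)·(−4)·(−3) = −48 ≡ 7, so v_4 = 7^{−1} = 8 (mod 11).
  i = 5 (α = 9): (9−4)(9−8)(9−10)(9−6) = 5·1·(−1)·3 = −15 ≡ 7, so v_5 = 7^{−1} = 8 (mod 11).
  v = [5, 9, 3, 8, 8].
Step 2: syndromes of r = [3, 10, 8, 1, 3] (all sums mod 11).
  S_0 = Σ v_i r_i = 5·3 + 9·10 + 3·8 + 8·1 + 8·3 = 161 ≡ 7.
  S_1 = Σ v_i α_i r_i = 5·4·3 + 9·8·10 + 3·10·8 + 8·6·1 + 8·9·3 = 1284 ≡ 8.
  α_i^2 mod 11 = [5, 9, 1, 3, 4].
  S_2 = Σ v_i α_i^2 r_i = 5·5·3 + 9·9·10 + 3·1·8 + 8·3·1 + 8·4·3 = 1029 ≡ 6.
  S = (7, 8, 6) ≠ 0, so r is not a codeword (an error is present).
Step 3: locate the error. For a single error e at position i, S_ℓ = v_i·e·α_i^ℓ, so α_err = S_1/S_0.
  S_0^{−1} = 7^{−1} = 8 (mod 11), so α_err = 8·8 = 64 ≡ 9 = α_5. Error position i = 5.
  Consistency check: S_2/S_1 = 6·7 = 42 ≡ 9 = α_err ✓ (single-error assumption holds).
Step 4: error magnitude e = S_0/v_5 = S_0·∏_{j≠5}(α_5 − α_j) = 7·7 = 49 ≡ 5 (mod 11).
Step 5: correct position 5: c_5 = r_5 − e = 3 − 5 ≡ 9 (mod 11). Hence c = [3, 10, 8, 1, 9].
  Check: interpolating c through the α_i gives m(x) = 7 + 10·x (degree < 2) with m(α_i) = c_i for every i, so c is indeed a codeword.


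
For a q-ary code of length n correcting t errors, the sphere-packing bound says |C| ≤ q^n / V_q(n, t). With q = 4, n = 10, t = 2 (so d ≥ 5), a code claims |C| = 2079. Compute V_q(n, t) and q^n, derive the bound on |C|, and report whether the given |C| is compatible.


V_q(n, t) = 436, q^n = 1048576, Hamming bound = 2404, |C| = 2079 ≤ bound (satisfied).

Step 1: Compute V_q(n, t) = Σ_{j=0}^2 C(n, j) (q−1)^j.
  j = 0: C(10,0)·(3)^0 = 1·1 = 1.
  j = 1: C(10,1)·(3)^1 = 10·3 = 30.
  j = 2: C(10,2)·(3)^2 = 45·9 = 405.
  V_q(n, t) = 1 + 30 + 405 = 436.
Step 2: q^n = 4^10 = 1048576.
Step 3: Hamming bound ⌊q^n / V_q(n,t)⌋ = ⌊1048576/436⌋ = 2404.
Step 4: Compare |C| = 2079 to 2404: satisfied.
The claimed |C| lies below the Hamming bound.


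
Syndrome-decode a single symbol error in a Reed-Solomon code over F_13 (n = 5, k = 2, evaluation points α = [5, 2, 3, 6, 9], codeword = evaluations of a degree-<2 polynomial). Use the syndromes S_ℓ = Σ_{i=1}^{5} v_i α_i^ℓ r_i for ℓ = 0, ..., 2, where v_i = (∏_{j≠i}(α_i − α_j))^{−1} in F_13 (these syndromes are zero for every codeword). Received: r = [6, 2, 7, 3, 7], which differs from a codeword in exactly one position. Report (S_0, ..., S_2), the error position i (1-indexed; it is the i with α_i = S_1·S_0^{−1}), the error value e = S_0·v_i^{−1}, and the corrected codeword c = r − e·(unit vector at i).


S = (7, 8, 11), error at position 3, error magnitude e = 8, c = [6, 2, 12, 3, 7].

Step 1: column multipliers v_i = (∏_{j≠i}(α_i − α_j))^{−1} mod 13.
  i = 1 (α = 5): (5−2)(5−3)(5−6)(5−9) = 3·2·(−1)·(−4) = 24 ≡ 11, so v_1 = 11^{−1} = 6 (mod 13).
  i = 2 (α = 2): (2−5)(2−3)(2−6)(2−9) = (−3)·(−1)·(−4)·(−7) = 84 ≡ 6, so v_2 = 6^{−1} = 11 (mod 13).
  i = 3 (α = 3): (3−5)(3−2)(3−6)(3−9) = (−2)·1·(−3)·(−6) = −36 ≡ 3, so v_3 = 3^{−1} = 9 (mod 13).
  i = 4 (α = 6): (6−5)(6−2)(6−3)(6−9) = 1·4·3·(−3) = −36 ≡ 3, so v_4 = 3^{−1} = 9 (mod 13).
  i = 5 (α = 9): (9−5)(9−2)(9−3)(9−6) = 4·7·6·3 = 504 ≡ 10, so v_5 = 10^{−1} = 4 (mod 13).
  v = [6, 11, 9, 9, 4].
Step 2: syndromes of r = [6, 2, 7, 3, 7] (all sums mod 13).
  S_0 = Σ v_i r_i = 6·6 + 11·2 + 9·7 + 9·3 + 4·7 = 176 ≡ 7.
  S_1 = Σ v_i α_i r_i = 6·5·6 + 11·2·2 + 9·3·7 + 9·6·3 + 4·9·7 = 827 ≡ 8.
  α_i^2 mod 13 = [12, 4, 9, 10, 3].
  S_2 = Σ v_i α_i^2 r_i = 6·12·6 + 11·4·2 + 9·9·7 + 9·10·3 + 4·3·7 = 1441 ≡ 11.
  S = (7, 8, 11) ≠ 0, so r is not a codeword (an error is present).
Step 3: locate the error. For a single error e at position i, S_ℓ = v_i·e·α_i^ℓ, so α_err = S_1/S_0.
  S_0^{−1} = 7^{−1} = 2 (mod 13), so α_err = 8·2 = 16 ≡ 3 = α_3. Error position i = 3.
  Consistency check: S_2/S_1 = 11·5 = 55 ≡ 3 = α_err ✓ (single-error assumption holds).
Step 4: error magnitude e = S_0/v_3 = S_0·∏_{j≠3}(α_3 − α_j) = 7·3 = 21 ≡ 8 (mod 13).
Step 5: correct position 3: c_3 = r_3 − e = 7 − 8 ≡ 12 (mod 13). Hence c = [6, 2, 12, 3, 7].
  Check: interpolating c through the α_i gives m(x) = 8 + 10·x (degree < 2) with m(α_i) = c_i for every i, so c is indeed a codeword.


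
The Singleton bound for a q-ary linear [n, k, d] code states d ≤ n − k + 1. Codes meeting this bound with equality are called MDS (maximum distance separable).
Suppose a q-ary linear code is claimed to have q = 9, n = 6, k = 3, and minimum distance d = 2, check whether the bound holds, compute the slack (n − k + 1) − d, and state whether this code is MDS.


Singleton RHS = n − k + 1 = 4, slack = 2, bound satisfied, not MDS.

Singleton bound: d ≤ n − k + 1.
Here n = 6, k = 3, so n − k + 1 = 4.
Given d = 2, check d ≤ 4: YES.
Slack = (n − k + 1) − d = 2.
The code is NOT MDS (slack = 2 > 0).
Description: the claimed parameters are [6, 3, 2]_9; such a code would be non-MDS.


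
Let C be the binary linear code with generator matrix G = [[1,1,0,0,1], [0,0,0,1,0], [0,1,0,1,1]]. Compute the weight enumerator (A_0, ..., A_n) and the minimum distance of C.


Weight distribution: A_0 = 1, A_1 = 2, A_2 = 2, A_3 = 2, A_4 = 1. Minimum distance d = 1.

Enumerate all 2^3 = 8 messages m ∈ F_2^3.
For each, compute codeword c = mG in F_2^5, then tally its weight.
  m = 000 → c = 00000, weight = 0.
  m = 100 → c = 11001, weight = 3.
  m = 010 → c = 00010, weight = 1.
  m = 110 → c = 11011, weight = 4.
  m = 001 → c = 01011, weight = 3.
  m = 101 → c = 10010, weight = 2.
  m = 011 → c = 01001, weight = 2.
  m = 111 → c = 10000, weight = 1.
Tally weights:
  weight 0: 1 codewords.
  weight 1: 2 codewords.
  weight 2: 2 codewords.
  weight 3: 2 codewords.
  weight 4: 1 codewords.
Minimum distance d = smallest w > 0 with A_w > 0 = 1.
Sanity: Σ A_w = 8 = 2^3 = 8 ✓.


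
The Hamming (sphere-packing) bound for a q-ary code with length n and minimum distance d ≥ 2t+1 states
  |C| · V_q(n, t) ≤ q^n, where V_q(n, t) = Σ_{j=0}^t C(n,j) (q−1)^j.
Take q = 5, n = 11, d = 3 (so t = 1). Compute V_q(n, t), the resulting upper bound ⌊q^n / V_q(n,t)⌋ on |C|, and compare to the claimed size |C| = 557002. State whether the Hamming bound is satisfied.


V_q(n, t) = 45, q^n = 48828125, Hamming bound = 1085069, |C| = 557002 ≤ bound (satisfied).

Step 1: Compute V_q(n, t) = Σ_{j=0}^1 C(n, j) (q−1)^j.
  j = 0: C(11,0)·(4)^0 = 1·1 = 1.
  j = 1: C(11,1)·(4)^1 = 11·4 = 44.
  V_q(n, t) = 1 + 44 = 45.
Step 2: q^n = 5^11 = 48828125.
Step 3: Hamming bound ⌊q^n / V_q(n,t)⌋ = ⌊48828125/45⌋ = 1085069.
Step 4: Compare |C| = 557002 to 1085069: satisfied.
The claimed |C| lies below the Hamming bound.


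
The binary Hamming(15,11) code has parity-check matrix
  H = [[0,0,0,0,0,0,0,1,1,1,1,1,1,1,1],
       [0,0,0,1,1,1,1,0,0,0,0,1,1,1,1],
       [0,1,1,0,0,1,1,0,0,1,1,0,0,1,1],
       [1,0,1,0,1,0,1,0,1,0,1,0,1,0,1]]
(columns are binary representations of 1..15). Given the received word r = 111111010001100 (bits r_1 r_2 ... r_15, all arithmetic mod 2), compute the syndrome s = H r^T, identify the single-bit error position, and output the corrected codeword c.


s = (1, 1, 1, 0)^T, error position = 14, corrected codeword c = 111111010001110

Compute s = H r^T mod 2 one row at a time:
  s_1 = 1 + 0 + 0 + 0 + 1 + 1 + 0 + 0 = 3 ≡ 1 (mod 2).
  s_2 = 1 + 1 + 1 + 0 + 1 + 1 + 0 + 0 = 5 ≡ 1 (mod 2).
  s_3 = 1 + 1 + 1 + 0 + 0 + 0 + 0 + 0 = 3 ≡ 1 (mod 2).
  s_4 = 1 + 1 + 1 + 0 + 0 + 0 + 1 + 0 = 4 ≡ 0 (mod 2).
s = (1, 1, 1, 0)^T — this equals column 14 of H (binary 1110), so error is at position 14.
Correct: flip bit 14 of r = 111111010001100 to get c = 111111010001110.


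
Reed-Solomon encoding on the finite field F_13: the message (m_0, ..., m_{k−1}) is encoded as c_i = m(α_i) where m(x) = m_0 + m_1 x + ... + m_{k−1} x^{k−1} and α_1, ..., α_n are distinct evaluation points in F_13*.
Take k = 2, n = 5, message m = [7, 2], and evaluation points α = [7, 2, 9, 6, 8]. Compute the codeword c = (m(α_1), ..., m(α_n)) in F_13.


c = [8, 11, 12, 6, 10]

Message polynomial: m(x) = 7 + 2·x (mod 13).
For each evaluation point α_i, compute m(α_i) mod 13:
  α_1 = 7: Horner steps 2 → 8, so m(7) = 8.
  α_2 = 2: Horner steps 2 → 11, so m(2) = 11.
  α_3 = 9: Horner steps 2 → 12, so m(9) = 12.
  α_4 = 6: Horner steps 2 → 6, so m(6) = 6.
  α_5 = 8: Horner steps 2 → 10, so m(8) = 10.
Codeword c = [8, 11, 12, 6, 10] ∈ F_13^5.


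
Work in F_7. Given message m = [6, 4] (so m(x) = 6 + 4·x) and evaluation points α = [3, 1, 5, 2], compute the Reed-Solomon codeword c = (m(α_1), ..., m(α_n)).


c = [4, 3, 5, 0]

Message polynomial: m(x) = 6 + 4·x (mod 7).
For each evaluation point α_i, compute m(α_i) mod 7:
  α_1 = 3: Horner steps 4 → 4, so m(3) = 4.
  α_2 = 1: Horner steps 4 → 3, so m(1) = 3.
  α_3 = 5: Horner steps 4 → 5, so m(5) = 5.
  α_4 = 2: Horner steps 4 → 0, so m(2) = 0.
Codeword c = [4, 3, 5, 0] ∈ F_7^4.


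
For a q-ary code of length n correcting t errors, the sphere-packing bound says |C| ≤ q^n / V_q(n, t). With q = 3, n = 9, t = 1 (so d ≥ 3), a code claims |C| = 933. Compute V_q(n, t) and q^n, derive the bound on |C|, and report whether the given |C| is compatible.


V_q(n, t) = 19, q^n = 19683, Hamming bound = 1035, |C| = 933 ≤ bound (satisfied).

Step 1: Compute V_q(n, t) = Σ_{j=0}^1 C(n, j) (q−1)^j.
  j = 0: C(9,0)·(2)^0 = 1·1 = 1.
  j = 1: C(9,1)·(2)^1 = 9·2 = 18.
  V_q(n, t) = 1 + 18 = 19.
Step 2: q^n = 3^9 = 19683.
Step 3: Hamming bound ⌊q^n / V_q(n,t)⌋ = ⌊19683/19⌋ = 1035.
Step 4: Compare |C| = 933 to 1035: satisfied.
The claimed |C| lies below the Hamming bound.


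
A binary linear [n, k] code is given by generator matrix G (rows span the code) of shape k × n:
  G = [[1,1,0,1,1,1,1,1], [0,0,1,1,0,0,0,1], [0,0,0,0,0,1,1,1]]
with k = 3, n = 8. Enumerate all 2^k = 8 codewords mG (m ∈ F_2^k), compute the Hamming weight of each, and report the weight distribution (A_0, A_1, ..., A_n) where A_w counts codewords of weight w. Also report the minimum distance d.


Weight distribution: A_0 = 1, A_3 = 2, A_4 = 2, A_5 = 1, A_6 = 1, A_7 = 1. Minimum distance d = 3.

Enumerate all 2^3 = 8 messages m ∈ F_2^3.
For each, compute codeword c = mG in F_2^8, then tally its weight.
  m = 000 → c = 00000000, weight = 0.
  m = 100 → c = 11011111, weight = 7.
  m = 010 → c = 00110001, weight = 3.
  m = 110 → c = 11101110, weight = 6.
  m = 001 → c = 00000111, weight = 3.
  m = 101 → c = 11011000, weight = 4.
  m = 011 → c = 00110110, weight = 4.
  m = 111 → c = 11101001, weight = 5.
Tally weights:
  weight 0: 1 codewords.
  weight 3: 2 codewords.
  weight 4: 2 codewords.
  weight 5: 1 codewords.
  weight 6: 1 codewords.
  weight 7: 1 codewords.
Minimum distance d = smallest w > 0 with A_w > 0 = 3.
Sanity: Σ A_w = 8 = 2^3 = 8 ✓.


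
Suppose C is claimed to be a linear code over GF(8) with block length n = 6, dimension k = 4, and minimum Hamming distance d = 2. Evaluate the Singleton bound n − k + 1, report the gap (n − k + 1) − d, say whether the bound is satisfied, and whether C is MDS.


Singleton RHS = n − k + 1 = 3, slack = 1, bound satisfied, not MDS.

Singleton bound: d ≤ n − k + 1.
Here n = 6, k = 4, so n − k + 1 = 3.
Given d = 2, check d ≤ 3: YES.
Slack = (n − k + 1) − d = 1.
The code is NOT MDS (slack = 1 > 0).
Description: the claimed parameters are [6, 4, 2]_8; such a code would be non-MDS.


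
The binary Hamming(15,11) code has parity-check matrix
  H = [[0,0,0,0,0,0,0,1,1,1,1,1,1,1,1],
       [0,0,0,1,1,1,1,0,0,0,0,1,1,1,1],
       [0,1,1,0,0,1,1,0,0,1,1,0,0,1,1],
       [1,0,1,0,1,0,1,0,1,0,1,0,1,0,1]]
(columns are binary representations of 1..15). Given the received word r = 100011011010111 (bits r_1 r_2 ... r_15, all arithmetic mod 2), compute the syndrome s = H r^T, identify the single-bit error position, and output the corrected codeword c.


s = (0, 1, 0, 0)^T, error position = 4, corrected codeword c = 100111011010111

Compute s = H r^T mod 2 one row at a time:
  s_1 = 1 + 1 + 0 + 1 + 0 + 1 + 1 + 1 = 6 ≡ 0 (mod 2).
  s_2 = 0 + 1 + 1 + 0 + 0 + 1 + 1 + 1 = 5 ≡ 1 (mod 2).
  s_3 = 0 + 0 + 1 + 0 + 0 + 1 + 1 + 1 = 4 ≡ 0 (mod 2).
  s_4 = 1 + 0 + 1 + 0 + 1 + 1 + 1 + 1 = 6 ≡ 0 (mod 2).
s = (0, 1, 0, 0)^T — this equals column 4 of H (binary 0100), so error is at position 4.
Correct: flip bit 4 of r = 100011011010111 to get c = 100111011010111.


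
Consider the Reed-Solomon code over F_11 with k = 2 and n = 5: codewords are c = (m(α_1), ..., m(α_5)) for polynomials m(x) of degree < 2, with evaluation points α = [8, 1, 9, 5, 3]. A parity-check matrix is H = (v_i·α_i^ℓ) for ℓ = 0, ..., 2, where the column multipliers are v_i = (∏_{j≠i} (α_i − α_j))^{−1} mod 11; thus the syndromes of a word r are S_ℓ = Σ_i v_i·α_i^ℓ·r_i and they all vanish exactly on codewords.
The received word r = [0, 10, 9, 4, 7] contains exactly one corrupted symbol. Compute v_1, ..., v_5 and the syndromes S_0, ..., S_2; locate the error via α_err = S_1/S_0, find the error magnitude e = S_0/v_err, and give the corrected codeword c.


S = (10, 3, 2), error at position 1, error magnitude e = 6, c = [5, 10, 9, 4, 7].

Step 1: column multipliers v_i = (∏_{j≠i}(α_i − α_j))^{−1} mod 11.
  i = 1 (α = 8): (8−1)(8−9)(8−5)(8−3) = 7·(−1)·3·5 = −105 ≡ 5, so v_1 = 5^{−1} = 9 (mod 11).
  i = 2 (α = 1): (1−8)(1−9)(1−5)(1−3) = (−7)·(−8)·(−4)·(−2) = 448 ≡ 8, so v_2 = 8^{−1} = 7 (mod 11).
  i = 3 (α = 9): (9−8)(9−1)(9−5)(9−3) = 1·8·4·6 = 192 ≡ 5, so v_3 = 5^{−1} = 9 (mod 11).
  i = 4 (α = 5): (5−8)(5−1)(5−9)(5−3) = (−3)·4·(−4)·2 = 96 ≡ 8, so v_4 = 8^{−1} = 7 (mod 11).
  i = 5 (α = 3): (3−8)(3−1)(3−9)(3−5) = (−5)·2·(−6)·(−2) = −120 ≡ 1, so v_5 = 1^{−1} = 1 (mod 11).
  v = [9, 7, 9, 7, 1].
Step 2: syndromes of r = [0, 10, 9, 4, 7] (all sums mod 11).
  S_0 = Σ v_i r_i = 9·0 + 7·10 + 9·9 + 7·4 + 1·7 = 186 ≡ 10.
  S_1 = Σ v_i α_i r_i = 9·8·0 + 7·1·10 + 9·9·9 + 7·5·4 + 1·3·7 = 960 ≡ 3.
  α_i^2 mod 11 = [9, 1, 4, 3, 9].
  S_2 = Σ v_i α_i^2 r_i = 9·9·0 + 7·1·10 + 9·4·9 + 7·3·4 + 1·9·7 = 541 ≡ 2.
  S = (10, 3, 2) ≠ 0, so r is not a codeword (an error is present).
Step 3: locate the error. For a single error e at position i, S_ℓ = v_i·e·α_i^ℓ, so α_err = S_1/S_0.
  S_0^{−1} = 10^{−1} = 10 (mod 11), so α_err = 3·10 = 30 ≡ 8 = α_1. Error position i = 1.
  Consistency check: S_2/S_1 = 2·4 = 8 ≡ 8 = α_err ✓ (single-error assumption holds).
Step 4: error magnitude e = S_0/v_1 = S_0·∏_{j≠1}(α_1 − α_j) = 10·5 = 50 ≡ 6 (mod 11).
Step 5: correct position 1: c_1 = r_1 − e = 0 − 6 ≡ 5 (mod 11). Hence c = [5, 10, 9, 4, 7].
  Check: interpolating c through the α_i gives m(x) = 6 + 4·x (degree < 2) with m(α_i) = c_i for every i, so c is indeed a codeword.


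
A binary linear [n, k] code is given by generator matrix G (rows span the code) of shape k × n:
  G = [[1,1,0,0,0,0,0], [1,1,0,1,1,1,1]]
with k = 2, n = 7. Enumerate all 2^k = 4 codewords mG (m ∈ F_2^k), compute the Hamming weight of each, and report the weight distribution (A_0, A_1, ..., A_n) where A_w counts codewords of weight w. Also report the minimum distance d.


Weight distribution: A_0 = 1, A_2 = 1, A_4 = 1, A_6 = 1. Minimum distance d = 2.

Enumerate all 2^2 = 4 messages m ∈ F_2^2.
For each, compute codeword c = mG in F_2^7, then tally its weight.
  m = 00 → c = 0000000, weight = 0.
  m = 10 → c = 1100000, weight = 2.
  m = 01 → c = 1101111, weight = 6.
  m = 11 → c = 0001111, weight = 4.
Tally weights:
  weight 0: 1 codewords.
  weight 2: 1 codewords.
  weight 4: 1 codewords.
  weight 6: 1 codewords.
Minimum distance d = smallest w > 0 with A_w > 0 = 2.
Sanity: Σ A_w = 4 = 2^2 = 4 ✓.


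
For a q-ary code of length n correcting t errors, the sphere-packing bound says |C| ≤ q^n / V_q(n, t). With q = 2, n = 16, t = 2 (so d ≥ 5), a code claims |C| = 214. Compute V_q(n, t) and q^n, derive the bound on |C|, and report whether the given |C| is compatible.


V_q(n, t) = 137, q^n = 65536, Hamming bound = 478, |C| = 214 ≤ bound (satisfied).

Step 1: Compute V_q(n, t) = Σ_{j=0}^2 C(n, j) (q−1)^j.
  j = 0: C(16,0)·(1)^0 = 1·1 = 1.
  j = 1: C(16,1)·(1)^1 = 16·1 = 16.
  j = 2: C(16,2)·(1)^2 = 120·1 = 120.
  V_q(n, t) = 1 + 16 + 120 = 137.
Step 2: q^n = 2^16 = 65536.
Step 3: Hamming bound ⌊q^n / V_q(n,t)⌋ = ⌊65536/137⌋ = 478.
Step 4: Compare |C| = 214 to 478: satisfied.
The claimed |C| lies below the Hamming bound.


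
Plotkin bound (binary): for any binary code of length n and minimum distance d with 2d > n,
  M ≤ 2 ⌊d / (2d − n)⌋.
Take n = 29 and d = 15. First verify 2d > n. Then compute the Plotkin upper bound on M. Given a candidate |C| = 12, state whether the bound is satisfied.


Plotkin bound M ≤ 30; given |C| = 12 ≤ bound (satisfied).

Check applicability: 2d = 30, n = 29.
2d − n = 1 > 0, so Plotkin applies.
Compute d/(2d−n) = 15/1 ≈ 15.0000.
⌊d/(2d−n)⌋ = 15.
Plotkin bound: M ≤ 2·15 = 30.
Given |C| = 12, check: satisfied.
This |C| is below the Plotkin bound.


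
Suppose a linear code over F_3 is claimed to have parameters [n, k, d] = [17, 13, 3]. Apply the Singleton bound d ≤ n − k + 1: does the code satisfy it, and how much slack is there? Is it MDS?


Singleton RHS = n − k + 1 = 5, slack = 2, bound satisfied, not MDS.

Singleton bound: d ≤ n − k + 1.
Here n = 17, k = 13, so n − k + 1 = 5.
Given d = 3, check d ≤ 5: YES.
Slack = (n − k + 1) − d = 2.
The code is NOT MDS (slack = 2 > 0).
Description: the claimed parameters are [17, 13, 3]_3; such a code would be non-MDS.


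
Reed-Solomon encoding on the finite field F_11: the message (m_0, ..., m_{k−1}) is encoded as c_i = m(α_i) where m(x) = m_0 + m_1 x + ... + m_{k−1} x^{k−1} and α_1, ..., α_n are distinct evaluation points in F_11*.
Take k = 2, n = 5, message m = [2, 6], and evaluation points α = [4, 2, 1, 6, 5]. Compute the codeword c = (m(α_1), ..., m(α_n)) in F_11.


c = [4, 3, 8, 5, 10]

Message polynomial: m(x) = 2 + 6·x (mod 11).
For each evaluation point α_i, compute m(α_i) mod 11:
  α_1 = 4: Horner steps 6 → 4, so m(4) = 4.
  α_2 = 2: Horner steps 6 → 3, so m(2) = 3.
  α_3 = 1: Horner steps 6 → 8, so m(1) = 8.
  α_4 = 6: Horner steps 6 → 5, so m(6) = 5.
  α_5 = 5: Horner steps 6 → 10, so m(5) = 10.
Codeword c = [4, 3, 8, 5, 10] ∈ F_11^5.


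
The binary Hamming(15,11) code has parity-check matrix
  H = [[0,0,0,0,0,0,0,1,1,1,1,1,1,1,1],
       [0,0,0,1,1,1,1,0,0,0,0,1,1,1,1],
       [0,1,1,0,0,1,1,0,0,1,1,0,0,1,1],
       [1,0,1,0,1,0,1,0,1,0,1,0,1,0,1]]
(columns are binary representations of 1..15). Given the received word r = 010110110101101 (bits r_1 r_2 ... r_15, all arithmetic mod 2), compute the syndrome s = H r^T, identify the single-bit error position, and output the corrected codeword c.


s = (1, 0, 0, 0)^T, error position = 8, corrected codeword c = 010110100101101

Compute s = H r^T mod 2 one row at a time:
  s_1 = 1 + 0 + 1 + 0 + 1 + 1 + 0 + 1 = 5 ≡ 1 (mod 2).
  s_2 = 1 + 1 + 0 + 1 + 1 + 1 + 0 + 1 = 6 ≡ 0 (mod 2).
  s_3 = 1 + 0 + 0 + 1 + 1 + 0 + 0 + 1 = 4 ≡ 0 (mod 2).
  s_4 = 0 + 0 + 1 + 1 + 0 + 0 + 1 + 1 = 4 ≡ 0 (mod 2).
s = (1, 0, 0, 0)^T — this equals column 8 of H (binary 1000), so error is at position 8.
Correct: flip bit 8 of r = 010110110101101 to get c = 010110100101101.


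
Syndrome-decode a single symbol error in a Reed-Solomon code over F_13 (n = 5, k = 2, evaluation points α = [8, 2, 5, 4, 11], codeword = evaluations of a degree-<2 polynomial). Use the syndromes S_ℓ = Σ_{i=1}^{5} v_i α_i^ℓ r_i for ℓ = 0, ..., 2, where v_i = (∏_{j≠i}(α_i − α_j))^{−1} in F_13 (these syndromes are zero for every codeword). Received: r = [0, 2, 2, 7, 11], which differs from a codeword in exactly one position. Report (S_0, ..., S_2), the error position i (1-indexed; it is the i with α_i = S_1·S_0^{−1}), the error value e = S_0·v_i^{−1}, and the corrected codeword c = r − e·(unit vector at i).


S = (2, 4, 8), error at position 2, error magnitude e = 11, c = [0, 4, 2, 7, 11].

Step 1: column multipliers v_i = (∏_{j≠i}(α_i − α_j))^{−1} mod 13.
  i = 1 (α = 8): (8−2)(8−5)(8−4)(8−11) = 6·3·4·(−3) = −216 ≡ 5, so v_1 = 5^{−1} = 8 (mod 13).
  i = 2 (α = 2): (2−8)(2−5)(2−4)(2−11) = (−6)·(−3)·(−2)·(−9) = 324 ≡ 12, so v_2 = 12^{−1} = 12 (mod 13).
  i = 3 (α = 5): (5−8)(5−2)(5−4)(5−11) = (−3)·3·1·(−6) = 54 ≡ 2, so v_3 = 2^{−1} = 7 (mod 13).
  i = 4 (α = 4): (4−8)(4−2)(4−5)(4−11) = (−4)·2·(−1)·(−7) = −56 ≡ 9, so v_4 = 9^{−1} = 3 (mod 13).
  i = 5 (α = 11): (11−8)(11−2)(11−5)(11−4) = 3·9·6·7 = 1134 ≡ 3, so v_5 = 3^{−1} = 9 (mod 13).
  v = [8, 12, 7, 3, 9].
Step 2: syndromes of r = [0, 2, 2, 7, 11] (all sums mod 13).
  S_0 = Σ v_i r_i = 8·0 + 12·2 + 7·2 + 3·7 + 9·11 = 158 ≡ 2.
  S_1 = Σ v_i α_i r_i = 8·8·0 + 12·2·2 + 7·5·2 + 3·4·7 + 9·11·11 = 1291 ≡ 4.
  α_i^2 mod 13 = [12, 4, 12, 3, 4].
  S_2 = Σ v_i α_i^2 r_i = 8·12·0 + 12·4·2 + 7·12·2 + 3·3·7 + 9·4·11 = 723 ≡ 8.
  S = (2, 4, 8) ≠ 0, so r is not a codeword (an error is present).
Step 3: locate the error. For a single error e at position i, S_ℓ = v_i·e·α_i^ℓ, so α_err = S_1/S_0.
  S_0^{−1} = 2^{−1} = 7 (mod 13), so α_err = 4·7 = 28 ≡ 2 = α_2. Error position i = 2.
  Consistency check: S_2/S_1 = 8·10 = 80 ≡ 2 = α_err ✓ (single-error assumption holds).
Step 4: error magnitude e = S_0/v_2 = S_0·∏_{j≠2}(α_2 − α_j) = 2·12 = 24 ≡ 11 (mod 13).
Step 5: correct position 2: c_2 = r_2 − e = 2 − 11 ≡ 4 (mod 13). Hence c = [0, 4, 2, 7, 11].
  Check: interpolating c through the α_i gives m(x) = 1 + 8·x (degree < 2) with m(α_i) = c_i for every i, so c is indeed a codeword.


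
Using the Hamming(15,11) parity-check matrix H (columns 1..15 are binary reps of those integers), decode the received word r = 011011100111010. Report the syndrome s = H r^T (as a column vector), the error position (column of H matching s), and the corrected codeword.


s = (0, 1, 1, 0)^T, error position = 6, corrected codeword c = 011010100111010

Compute s = H r^T mod 2 one row at a time:
  s_1 = 0 + 0 + 1 + 1 + 1 + 0 + 1 + 0 = 4 ≡ 0 (mod 2).
  s_2 = 0 + 1 + 1 + 1 + 1 + 0 + 1 + 0 = 5 ≡ 1 (mod 2).
  s_3 = 1 + 1 + 1 + 1 + 1 + 1 + 1 + 0 = 7 ≡ 1 (mod 2).
  s_4 = 0 + 1 + 1 + 1 + 0 + 1 + 0 + 0 = 4 ≡ 0 (mod 2).
s = (0, 1, 1, 0)^T — this equals column 6 of H (binary 0110), so error is at position 6.
Correct: flip bit 6 of r = 011011100111010 to get c = 011010100111010.


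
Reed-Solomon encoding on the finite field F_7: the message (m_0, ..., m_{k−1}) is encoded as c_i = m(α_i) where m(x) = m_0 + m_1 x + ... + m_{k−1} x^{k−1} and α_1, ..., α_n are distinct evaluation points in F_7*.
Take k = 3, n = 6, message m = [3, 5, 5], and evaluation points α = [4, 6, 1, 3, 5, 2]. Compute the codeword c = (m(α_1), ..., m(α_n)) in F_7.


c = [5, 3, 6, 0, 6, 5]

Message polynomial: m(x) = 3 + 5·x + 5·x^2 (mod 7).
For each evaluation point α_i, compute m(α_i) mod 7:
  α_1 = 4: Horner steps 5 → 4 → 5, so m(4) = 5.
  α_2 = 6: Horner steps 5 → 0 → 3, so m(6) = 3.
  α_3 = 1: Horner steps 5 → 3 → 6, so m(1) = 6.
  α_4 = 3: Horner steps 5 → 6 → 0, so m(3) = 0.
  α_5 = 5: Horner steps 5 → 2 → 6, so m(5) = 6.
  α_6 = 2: Horner steps 5 → 1 → 5, so m(2) = 5.
Codeword c = [5, 3, 6, 0, 6, 5] ∈ F_7^6.


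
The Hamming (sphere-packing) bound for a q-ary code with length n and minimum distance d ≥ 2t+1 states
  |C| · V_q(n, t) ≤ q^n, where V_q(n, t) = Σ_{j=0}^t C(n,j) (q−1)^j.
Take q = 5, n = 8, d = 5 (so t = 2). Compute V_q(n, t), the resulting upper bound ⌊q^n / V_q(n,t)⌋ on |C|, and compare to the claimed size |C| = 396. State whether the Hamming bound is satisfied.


V_q(n, t) = 481, q^n = 390625, Hamming bound = 812, |C| = 396 ≤ bound (satisfied).

Step 1: Compute V_q(n, t) = Σ_{j=0}^2 C(n, j) (q−1)^j.
  j = 0: C(8,0)·(4)^0 = 1·1 = 1.
  j = 1: C(8,1)·(4)^1 = 8·4 = 32.
  j = 2: C(8,2)·(4)^2 = 28·16 = 448.
  V_q(n, t) = 1 + 32 + 448 = 481.
Step 2: q^n = 5^8 = 390625.
Step 3: Hamming bound ⌊q^n / V_q(n,t)⌋ = ⌊390625/481⌋ = 812.
Step 4: Compare |C| = 396 to 812: satisfied.
The claimed |C| lies below the Hamming bound.


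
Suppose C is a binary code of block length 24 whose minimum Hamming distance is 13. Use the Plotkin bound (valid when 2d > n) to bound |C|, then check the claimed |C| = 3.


Plotkin bound M ≤ 12; given |C| = 3 ≤ bound (satisfied).

Check applicability: 2d = 26, n = 24.
2d − n = 2 > 0, so Plotkin applies.
Compute d/(2d−n) = 13/2 ≈ 6.5000.
⌊d/(2d−n)⌋ = 6.
Plotkin bound: M ≤ 2·6 = 12.
Given |C| = 3, check: satisfied.
This |C| is below the Plotkin bound.


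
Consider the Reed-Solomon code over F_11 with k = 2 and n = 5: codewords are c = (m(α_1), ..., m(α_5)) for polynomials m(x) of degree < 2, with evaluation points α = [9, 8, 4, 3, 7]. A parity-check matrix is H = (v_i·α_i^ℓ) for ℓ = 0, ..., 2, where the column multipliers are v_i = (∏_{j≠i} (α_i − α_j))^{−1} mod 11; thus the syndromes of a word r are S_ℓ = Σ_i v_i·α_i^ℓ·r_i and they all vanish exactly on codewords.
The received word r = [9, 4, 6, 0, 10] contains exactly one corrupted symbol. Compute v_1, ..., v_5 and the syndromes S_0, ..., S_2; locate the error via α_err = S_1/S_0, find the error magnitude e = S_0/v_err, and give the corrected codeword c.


S = (1, 3, 9), error at position 4, error magnitude e = 10, c = [9, 4, 6, 1, 10].

Step 1: column multipliers v_i = (∏_{j≠i}(α_i − α_j))^{−1} mod 11.
  i = 1 (α = 9): (9−8)(9−4)(9−3)(9−7) = 1·5·6·2 = 60 ≡ 5, so v_1 = 5^{−1} = 9 (mod 11).
  i = 2 (α = 8): (8−9)(8−4)(8−3)(8−7) = (−1)·4·5·1 = −20 ≡ 2, so v_2 = 2^{−1} = 6 (mod 11).
  i = 3 (α = 4): (4−9)(4−8)(4−3)(4−7) = (−5)·(−4)·1·(−3) = −60 ≡ 6, so v_3 = 6^{−1} = 2 (mod 11).
  i = 4 (α = 3): (3−9)(3−8)(3−4)(3−7) = (−6)·(−5)·(−1)·(−4) = 120 ≡ 10, so v_4 = 10^{−1} = 10 (mod 11).
  i = 5 (α = 7): (7−9)(7−8)(7−4)(7−3) = (−2)·(−1)·3·4 = 24 ≡ 2, so v_5 = 2^{−1} = 6 (mod 11).
  v = [9, 6, 2, 10, 6].
Step 2: syndromes of r = [9, 4, 6, 0, 10] (all sums mod 11).
  S_0 = Σ v_i r_i = 9·9 + 6·4 + 2·6 + 10·0 + 6·10 = 177 ≡ 1.
  S_1 = Σ v_i α_i r_i = 9·9·9 + 6·8·4 + 2·4·6 + 10·3·0 + 6·7·10 = 1389 ≡ 3.
  α_i^2 mod 11 = [4, 9, 5, 9, 5].
  S_2 = Σ v_i α_i^2 r_i = 9·4·9 + 6·9·4 + 2·5·6 + 10·9·0 + 6·5·10 = 900 ≡ 9.
  S = (1, 3, 9) ≠ 0, so r is not a codeword (an error is present).
Step 3: locate the error. For a single error e at position i, S_ℓ = v_i·e·α_i^ℓ, so α_err = S_1/S_0.
  S_0^{−1} = 1^{−1} = 1 (mod 11), so α_err = 3·1 = 3 ≡ 3 = α_4. Error position i = 4.
  Consistency check: S_2/S_1 = 9·4 = 36 ≡ 3 = α_err ✓ (single-error assumption holds).
Step 4: error magnitude e = S_0/v_4 = S_0·∏_{j≠4}(α_4 − α_j) = 1·10 = 10 ≡ 10 (mod 11).
Step 5: correct position 4: c_4 = r_4 − e = 0 − 10 ≡ 1 (mod 11). Hence c = [9, 4, 6, 1, 10].
  Check: interpolating c through the α_i gives m(x) = 8 + 5·x (degree < 2) with m(α_i) = c_i for every i, so c is indeed a codeword.


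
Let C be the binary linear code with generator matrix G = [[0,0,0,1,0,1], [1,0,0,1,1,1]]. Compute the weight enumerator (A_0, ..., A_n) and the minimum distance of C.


Weight distribution: A_0 = 1, A_2 = 2, A_4 = 1. Minimum distance d = 2.

Enumerate all 2^2 = 4 messages m ∈ F_2^2.
For each, compute codeword c = mG in F_2^6, then tally its weight.
  m = 00 → c = 000000, weight = 0.
  m = 10 → c = 000101, weight = 2.
  m = 01 → c = 100111, weight = 4.
  m = 11 → c = 100010, weight = 2.
Tally weights:
  weight 0: 1 codewords.
  weight 2: 2 codewords.
  weight 4: 1 codewords.
Minimum distance d = smallest w > 0 with A_w > 0 = 2.
Sanity: Σ A_w = 4 = 2^2 = 4 ✓.


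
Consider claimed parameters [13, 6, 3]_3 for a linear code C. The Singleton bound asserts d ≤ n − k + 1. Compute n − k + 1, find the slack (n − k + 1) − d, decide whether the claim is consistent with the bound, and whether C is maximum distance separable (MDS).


Singleton RHS = n − k + 1 = 8, slack = 5, bound satisfied, not MDS.

Singleton bound: d ≤ n − k + 1.
Here n = 13, k = 6, so n − k + 1 = 8.
Given d = 3, check d ≤ 8: YES.
Slack = (n − k + 1) − d = 5.
The code is NOT MDS (slack = 5 > 0).
Description: the claimed parameters are [13, 6, 3]_3; such a code would be non-MDS.


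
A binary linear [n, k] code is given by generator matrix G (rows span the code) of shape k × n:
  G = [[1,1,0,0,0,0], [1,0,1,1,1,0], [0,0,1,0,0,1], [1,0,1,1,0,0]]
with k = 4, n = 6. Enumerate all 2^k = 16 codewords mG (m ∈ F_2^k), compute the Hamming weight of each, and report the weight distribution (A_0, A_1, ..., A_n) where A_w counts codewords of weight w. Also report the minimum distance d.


Weight distribution: A_0 = 1, A_1 = 1, A_2 = 2, A_3 = 6, A_4 = 5, A_5 = 1. Minimum distance d = 1.

Enumerate all 2^4 = 16 messages m ∈ F_2^4.
For each, compute codeword c = mG in F_2^6, then tally its weight.
  m = 0000 → c = 000000, weight = 0.
  m = 1000 → c = 110000, weight = 2.
  m = 0100 → c = 101110, weight = 4.
  m = 1100 → c = 011110, weight = 4.
  m = 0010 → c = 001001, weight = 2.
  m = 1010 → c = 111001, weight = 4.
  m = 0110 → c = 100111, weight = 4.
  m = 1110 → c = 010111, weight = 4.
  m = 0001 → c = 101100, weight = 3.
  m = 1001 → c = 011100, weight = 3.
  m = 0101 → c = 000010, weight = 1.
  m = 1101 → c = 110010, weight = 3.
  m = 0011 → c = 100101, weight = 3.
  m = 1011 → c = 010101, weight = 3.
  m = 0111 → c = 001011, weight = 3.
  m = 1111 → c = 111011, weight = 5.
Tally weights:
  weight 0: 1 codewords.
  weight 1: 1 codewords.
  weight 2: 2 codewords.
  weight 3: 6 codewords.
  weight 4: 5 codewords.
  weight 5: 1 codewords.
Minimum distance d = smallest w > 0 with A_w > 0 = 1.
Sanity: Σ A_w = 16 = 2^4 = 16 ✓.


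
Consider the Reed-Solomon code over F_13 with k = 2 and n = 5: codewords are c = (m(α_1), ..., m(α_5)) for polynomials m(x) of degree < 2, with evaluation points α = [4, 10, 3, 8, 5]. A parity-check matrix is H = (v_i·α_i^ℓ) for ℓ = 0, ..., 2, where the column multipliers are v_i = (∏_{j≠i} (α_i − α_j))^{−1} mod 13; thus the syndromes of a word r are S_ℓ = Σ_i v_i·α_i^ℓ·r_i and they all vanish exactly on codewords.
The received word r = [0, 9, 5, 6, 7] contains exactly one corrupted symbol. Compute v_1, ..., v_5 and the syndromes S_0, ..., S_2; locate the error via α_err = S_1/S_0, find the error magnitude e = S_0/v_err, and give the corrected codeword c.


S = (3, 2, 10), error at position 5, error magnitude e = 12, c = [0, 9, 5, 6, 8].

Step 1: column multipliers v_i = (∏_{j≠i}(α_i − α_j))^{−1} mod 13.
  i = 1 (α = 4): (4−10)(4−3)(4−8)(4−5) = (−6)·1·(−4)·(−1) = −24 ≡ 2, so v_1 = 2^{−1} = 7 (mod 13).
  i = 2 (α = 10): (10−4)(10−3)(10−8)(10−5) = 6·7·2·5 = 420 ≡ 4, so v_2 = 4^{−1} = 10 (mod 13).
  i = 3 (α = 3): (3−4)(3−10)(3−8)(3−5) = (−1)·(−7)·(−5)·(−2) = 70 ≡ 5, so v_3 = 5^{−1} = 8 (mod 13).
  i = 4 (α = 8): (8−4)(8−10)(8−3)(8−5) = 4·(−2)·5·3 = −120 ≡ 10, so v_4 = 10^{−1} = 4 (mod 13).
  i = 5 (α = 5): (5−4)(5−10)(5−3)(5−8) = 1·(−5)·2·(−3) = 30 ≡ 4, so v_5 = 4^{−1} = 10 (mod 13).
  v = [7, 10, 8, 4, 10].
Step 2: syndromes of r = [0, 9, 5, 6, 7] (all sums mod 13).
  S_0 = Σ v_i r_i = 7·0 + 10·9 + 8·5 + 4·6 + 10·7 = 224 ≡ 3.
  S_1 = Σ v_i α_i r_i = 7·4·0 + 10·10·9 + 8·3·5 + 4·8·6 + 10·5·7 = 1562 ≡ 2.
  α_i^2 mod 13 = [3, 9, 9, 12, 12].
  S_2 = Σ v_i α_i^2 r_i = 7·3·0 + 10·9·9 + 8·9·5 + 4·12·6 + 10·12·7 = 2298 ≡ 10.
  S = (3, 2, 10) ≠ 0, so r is not a codeword (an error is present).
Step 3: locate the error. For a single error e at position i, S_ℓ = v_i·e·α_i^ℓ, so α_err = S_1/S_0.
  S_0^{−1} = 3^{−1} = 9 (mod 13), so α_err = 2·9 = 18 ≡ 5 = α_5. Error position i = 5.
  Consistency check: S_2/S_1 = 10·7 = 70 ≡ 5 = α_err ✓ (single-error assumption holds).
Step 4: error magnitude e = S_0/v_5 = S_0·∏_{j≠5}(α_5 − α_j) = 3·4 = 12 ≡ 12 (mod 13).
Step 5: correct position 5: c_5 = r_5 − e = 7 − 12 ≡ 8 (mod 13). Hence c = [0, 9, 5, 6, 8].
  Check: interpolating c through the α_i gives m(x) = 7 + 8·x (degree < 2) with m(α_i) = c_i for every i, so c is indeed a codeword.


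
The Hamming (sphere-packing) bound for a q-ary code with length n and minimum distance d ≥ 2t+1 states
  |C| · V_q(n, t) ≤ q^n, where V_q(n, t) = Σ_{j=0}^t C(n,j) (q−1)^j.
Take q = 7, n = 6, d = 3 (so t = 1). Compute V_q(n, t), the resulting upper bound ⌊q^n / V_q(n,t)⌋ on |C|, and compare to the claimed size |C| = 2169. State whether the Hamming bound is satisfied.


V_q(n, t) = 37, q^n = 117649, Hamming bound = 3179, |C| = 2169 ≤ bound (satisfied).

Step 1: Compute V_q(n, t) = Σ_{j=0}^1 C(n, j) (q−1)^j.
  j = 0: C(6,0)·(6)^0 = 1·1 = 1.
  j = 1: C(6,1)·(6)^1 = 6·6 = 36.
  V_q(n, t) = 1 + 36 = 37.
Step 2: q^n = 7^6 = 117649.
Step 3: Hamming bound ⌊q^n / V_q(n,t)⌋ = ⌊117649/37⌋ = 3179.
Step 4: Compare |C| = 2169 to 3179: satisfied.
The claimed |C| lies below the Hamming bound.


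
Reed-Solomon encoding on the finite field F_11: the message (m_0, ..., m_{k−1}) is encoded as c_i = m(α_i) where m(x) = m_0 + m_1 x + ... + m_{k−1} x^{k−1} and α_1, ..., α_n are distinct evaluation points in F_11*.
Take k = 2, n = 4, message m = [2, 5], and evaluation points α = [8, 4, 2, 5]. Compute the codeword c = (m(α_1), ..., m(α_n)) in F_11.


c = [9, 0, 1, 5]

Message polynomial: m(x) = 2 + 5·x (mod 11).
For each evaluation point α_i, compute m(α_i) mod 11:
  α_1 = 8: Horner steps 5 → 9, so m(8) = 9.
  α_2 = 4: Horner steps 5 → 0, so m(4) = 0.
  α_3 = 2: Horner steps 5 → 1, so m(2) = 1.
  α_4 = 5: Horner steps 5 → 5, so m(5) = 5.
Codeword c = [9, 0, 1, 5] ∈ F_11^4.


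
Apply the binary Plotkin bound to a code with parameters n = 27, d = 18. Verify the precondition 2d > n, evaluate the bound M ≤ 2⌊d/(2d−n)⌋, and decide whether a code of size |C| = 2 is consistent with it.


Plotkin bound M ≤ 4; given |C| = 2 ≤ bound (satisfied).

Check applicability: 2d = 36, n = 27.
2d − n = 9 > 0, so Plotkin applies.
Compute d/(2d−n) = 18/9 ≈ 2.0000.
⌊d/(2d−n)⌋ = 2.
Plotkin bound: M ≤ 2·2 = 4.
Given |C| = 2, check: satisfied.
This |C| is below the Plotkin bound.


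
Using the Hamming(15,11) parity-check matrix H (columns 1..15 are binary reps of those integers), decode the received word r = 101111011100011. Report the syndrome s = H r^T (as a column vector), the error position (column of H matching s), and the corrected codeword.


s = (1, 1, 1, 1)^T, error position = 15, corrected codeword c = 101111011100010

Compute s = H r^T mod 2 one row at a time:
  s_1 = 1 + 1 + 1 + 0 + 0 + 0 + 1 + 1 = 5 ≡ 1 (mod 2).
  s_2 = 1 + 1 + 1 + 0 + 0 + 0 + 1 + 1 = 5 ≡ 1 (mod 2).
  s_3 = 0 + 1 + 1 + 0 + 1 + 0 + 1 + 1 = 5 ≡ 1 (mod 2).
  s_4 = 1 + 1 + 1 + 0 + 1 + 0 + 0 + 1 = 5 ≡ 1 (mod 2).
s = (1, 1, 1, 1)^T — this equals column 15 of H (binary 1111), so error is at position 15.
Correct: flip bit 15 of r = 101111011100011 to get c = 101111011100010.


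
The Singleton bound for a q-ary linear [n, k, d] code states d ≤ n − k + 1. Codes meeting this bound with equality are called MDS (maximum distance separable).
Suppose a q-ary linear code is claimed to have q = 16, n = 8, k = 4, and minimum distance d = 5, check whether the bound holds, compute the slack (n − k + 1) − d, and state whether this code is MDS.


Singleton RHS = n − k + 1 = 5, slack = 0, bound satisfied, MDS.

Singleton bound: d ≤ n − k + 1.
Here n = 8, k = 4, so n − k + 1 = 5.
Given d = 5, check d ≤ 5: YES.
Slack = (n − k + 1) − d = 0.
The code is MDS (slack = 0).
Description: the claimed parameters are [8, 4, 5]_16; such a code would be MDS (meets Singleton bound).


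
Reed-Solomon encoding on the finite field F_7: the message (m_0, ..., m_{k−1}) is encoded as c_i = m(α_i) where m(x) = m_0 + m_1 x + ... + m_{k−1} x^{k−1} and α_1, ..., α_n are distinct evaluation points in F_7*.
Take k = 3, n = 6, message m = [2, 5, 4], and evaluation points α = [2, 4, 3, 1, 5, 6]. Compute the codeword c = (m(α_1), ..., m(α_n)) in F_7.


c = [0, 2, 4, 4, 1, 1]

Message polynomial: m(x) = 2 + 5·x + 4·x^2 (mod 7).
For each evaluation point α_i, compute m(α_i) mod 7:
  α_1 = 2: Horner steps 4 → 6 → 0, so m(2) = 0.
  α_2 = 4: Horner steps 4 → 0 → 2, so m(4) = 2.
  α_3 = 3: Horner steps 4 → 3 → 4, so m(3) = 4.
  α_4 = 1: Horner steps 4 → 2 → 4, so m(1) = 4.
  α_5 = 5: Horner steps 4 → 4 → 1, so m(5) = 1.
  α_6 = 6: Horner steps 4 → 1 → 1, so m(6) = 1.
Codeword c = [0, 2, 4, 4, 1, 1] ∈ F_7^6.


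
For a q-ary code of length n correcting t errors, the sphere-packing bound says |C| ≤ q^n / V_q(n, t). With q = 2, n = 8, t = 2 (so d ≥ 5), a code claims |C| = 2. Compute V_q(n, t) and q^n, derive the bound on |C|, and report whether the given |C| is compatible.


V_q(n, t) = 37, q^n = 256, Hamming bound = 6, |C| = 2 ≤ bound (satisfied).

Step 1: Compute V_q(n, t) = Σ_{j=0}^2 C(n, j) (q−1)^j.
  j = 0: C(8,0)·(1)^0 = 1·1 = 1.
  j = 1: C(8,1)·(1)^1 = 8·1 = 8.
  j = 2: C(8,2)·(1)^2 = 28·1 = 28.
  V_q(n, t) = 1 + 8 + 28 = 37.
Step 2: q^n = 2^8 = 256.
Step 3: Hamming bound ⌊q^n / V_q(n,t)⌋ = ⌊256/37⌋ = 6.
Step 4: Compare |C| = 2 to 6: satisfied.
The claimed |C| lies below the Hamming bound.


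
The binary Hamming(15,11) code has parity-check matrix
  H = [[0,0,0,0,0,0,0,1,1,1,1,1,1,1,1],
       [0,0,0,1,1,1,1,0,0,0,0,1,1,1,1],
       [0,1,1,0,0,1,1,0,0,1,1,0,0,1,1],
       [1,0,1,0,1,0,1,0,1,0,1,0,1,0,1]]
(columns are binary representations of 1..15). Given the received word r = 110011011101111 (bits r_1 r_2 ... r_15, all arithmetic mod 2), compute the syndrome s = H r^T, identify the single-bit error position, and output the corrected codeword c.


s = (1, 0, 1, 1)^T, error position = 11, corrected codeword c = 110011011111111

Compute s = H r^T mod 2 one row at a time:
  s_1 = 1 + 1 + 1 + 0 + 1 + 1 + 1 + 1 = 7 ≡ 1 (mod 2).
  s_2 = 0 + 1 + 1 + 0 + 1 + 1 + 1 + 1 = 6 ≡ 0 (mod 2).
  s_3 = 1 + 0 + 1 + 0 + 1 + 0 + 1 + 1 = 5 ≡ 1 (mod 2).
  s_4 = 1 + 0 + 1 + 0 + 1 + 0 + 1 + 1 = 5 ≡ 1 (mod 2).
s = (1, 0, 1, 1)^T — this equals column 11 of H (binary 1011), so error is at position 11.
Correct: flip bit 11 of r = 110011011101111 to get c = 110011011111111.


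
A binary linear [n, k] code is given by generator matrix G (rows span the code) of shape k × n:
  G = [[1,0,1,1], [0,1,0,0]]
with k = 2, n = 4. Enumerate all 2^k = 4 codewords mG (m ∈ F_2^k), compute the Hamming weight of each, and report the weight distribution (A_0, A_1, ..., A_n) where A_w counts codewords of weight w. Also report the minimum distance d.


Weight distribution: A_0 = 1, A_1 = 1, A_3 = 1, A_4 = 1. Minimum distance d = 1.

Enumerate all 2^2 = 4 messages m ∈ F_2^2.
For each, compute codeword c = mG in F_2^4, then tally its weight.
  m = 00 → c = 0000, weight = 0.
  m = 10 → c = 1011, weight = 3.
  m = 01 → c = 0100, weight = 1.
  m = 11 → c = 1111, weight = 4.
Tally weights:
  weight 0: 1 codewords.
  weight 1: 1 codewords.
  weight 3: 1 codewords.
  weight 4: 1 codewords.
Minimum distance d = smallest w > 0 with A_w > 0 = 1.
Sanity: Σ A_w = 4 = 2^2 = 4 ✓.
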